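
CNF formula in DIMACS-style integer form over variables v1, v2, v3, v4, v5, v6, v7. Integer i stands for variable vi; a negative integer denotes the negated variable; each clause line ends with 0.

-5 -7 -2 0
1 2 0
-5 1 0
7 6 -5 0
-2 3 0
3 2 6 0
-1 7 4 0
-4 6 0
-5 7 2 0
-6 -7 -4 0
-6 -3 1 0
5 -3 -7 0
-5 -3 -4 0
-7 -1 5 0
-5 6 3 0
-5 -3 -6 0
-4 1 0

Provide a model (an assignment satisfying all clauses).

v1 = True, v2 = False, v3 = True, v4 = True, v5 = False, v6 = True, v7 = False

Try v1 = True.
For the remaining variables, v2 = False, v3 = True, v4 = True, v5 = False, v6 = True, v7 = False works.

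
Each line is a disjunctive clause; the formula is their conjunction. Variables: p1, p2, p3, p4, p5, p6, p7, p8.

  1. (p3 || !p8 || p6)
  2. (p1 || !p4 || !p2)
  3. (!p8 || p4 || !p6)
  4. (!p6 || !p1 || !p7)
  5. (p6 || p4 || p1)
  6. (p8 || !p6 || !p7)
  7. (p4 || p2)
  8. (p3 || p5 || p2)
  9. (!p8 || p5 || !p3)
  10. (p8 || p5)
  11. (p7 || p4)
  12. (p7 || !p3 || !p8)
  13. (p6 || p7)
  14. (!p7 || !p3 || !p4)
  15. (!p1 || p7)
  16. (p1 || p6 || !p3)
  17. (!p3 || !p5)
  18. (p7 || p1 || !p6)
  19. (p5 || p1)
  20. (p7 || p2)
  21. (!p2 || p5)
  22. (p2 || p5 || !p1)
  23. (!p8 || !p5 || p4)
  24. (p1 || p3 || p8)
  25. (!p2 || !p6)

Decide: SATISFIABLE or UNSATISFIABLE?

Try p1 = False.
  then p5 is forced to True.
  then p3 is forced to False.
  then p8 is forced to True.
  then p6 is forced to True.
  then p4 is forced to True.
  then p2 is forced to False.
  then p7 is forced to True.
So p1=False  p2=False  p3=False  p4=True  p5=True  p6=True  p7=True  p8=True is a satisfying assignment.

SATISFIABLE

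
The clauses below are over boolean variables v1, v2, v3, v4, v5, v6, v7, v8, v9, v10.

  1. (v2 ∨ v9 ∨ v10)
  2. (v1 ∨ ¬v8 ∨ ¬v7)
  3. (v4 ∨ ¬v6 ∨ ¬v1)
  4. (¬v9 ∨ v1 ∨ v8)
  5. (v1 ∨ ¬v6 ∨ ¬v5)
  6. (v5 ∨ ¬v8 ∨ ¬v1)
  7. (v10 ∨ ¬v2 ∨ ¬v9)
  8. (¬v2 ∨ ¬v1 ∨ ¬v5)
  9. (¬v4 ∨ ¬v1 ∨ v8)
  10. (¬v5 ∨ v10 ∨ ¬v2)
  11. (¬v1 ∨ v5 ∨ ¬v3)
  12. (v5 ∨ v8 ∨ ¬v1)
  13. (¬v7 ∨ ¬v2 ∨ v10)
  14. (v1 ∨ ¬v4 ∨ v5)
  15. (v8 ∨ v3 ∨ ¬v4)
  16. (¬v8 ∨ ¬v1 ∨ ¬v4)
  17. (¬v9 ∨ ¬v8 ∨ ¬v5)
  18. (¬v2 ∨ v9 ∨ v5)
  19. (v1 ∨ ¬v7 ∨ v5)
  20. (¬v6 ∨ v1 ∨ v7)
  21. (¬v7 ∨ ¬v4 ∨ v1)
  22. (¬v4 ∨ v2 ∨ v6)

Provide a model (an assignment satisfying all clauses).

v1 = 0  v2 = 0  v3 = 1  v4 = 0  v5 = 1  v6 = 0  v7 = 0  v8 = 0  v9 = 0  v10 = 1

Pure literal: v10 appears only positively; assign v10 = True.
Try v1 = False.
For the remaining variables, v2 = False, v3 = True, v4 = False, v5 = True, v6 = False, v7 = False, v8 = False, v9 = False works.
Every clause has at least one true literal under this assignment.
Check each clause:
  1. (v2 ∨ v10 ∨ v9) — v10 is true.
  2. (¬v7 ∨ ¬v8 ∨ v1) — ¬v8 is true.
  3. (v4 ∨ ¬v6 ∨ ¬v1) — ¬v6 is true.
  4. (¬v9 ∨ v1 ∨ v8) — ¬v9 is true.
  5. (¬v6 ∨ ¬v5 ∨ v1) — ¬v6 is true.
  6. (v5 ∨ ¬v8 ∨ ¬v1) — ¬v8 is true.
  7. (¬v2 ∨ v10 ∨ ¬v9) — v10 is true.
  8. (¬v5 ∨ ¬v1 ∨ ¬v2) — ¬v1 is true.
  9. (v8 ∨ ¬v4 ∨ ¬v1) — ¬v4 is true.
  10. (v10 ∨ ¬v5 ∨ ¬v2) — v10 is true.
  11. (¬v3 ∨ ¬v1 ∨ v5) — v5 is true.
  12. (¬v1 ∨ v5 ∨ v8) — v5 is true.
  13. (v10 ∨ ¬v7 ∨ ¬v2) — ¬v7 is true.
  14. (v1 ∨ v5 ∨ ¬v4) — ¬v4 is true.
  15. (v3 ∨ ¬v4 ∨ v8) — v3 is true.
  16. (¬v8 ∨ ¬v1 ∨ ¬v4) — ¬v8 is true.
  17. (¬v9 ∨ ¬v5 ∨ ¬v8) — ¬v8 is true.
  18. (v9 ∨ ¬v2 ∨ v5) — v5 is true.
  19. (v5 ∨ ¬v7 ∨ v1) — v5 is true.
  20. (v7 ∨ v1 ∨ ¬v6) — ¬v6 is true.
  21. (v1 ∨ ¬v7 ∨ ¬v4) — ¬v7 is true.
  22. (v6 ∨ v2 ∨ ¬v4) — ¬v4 is true.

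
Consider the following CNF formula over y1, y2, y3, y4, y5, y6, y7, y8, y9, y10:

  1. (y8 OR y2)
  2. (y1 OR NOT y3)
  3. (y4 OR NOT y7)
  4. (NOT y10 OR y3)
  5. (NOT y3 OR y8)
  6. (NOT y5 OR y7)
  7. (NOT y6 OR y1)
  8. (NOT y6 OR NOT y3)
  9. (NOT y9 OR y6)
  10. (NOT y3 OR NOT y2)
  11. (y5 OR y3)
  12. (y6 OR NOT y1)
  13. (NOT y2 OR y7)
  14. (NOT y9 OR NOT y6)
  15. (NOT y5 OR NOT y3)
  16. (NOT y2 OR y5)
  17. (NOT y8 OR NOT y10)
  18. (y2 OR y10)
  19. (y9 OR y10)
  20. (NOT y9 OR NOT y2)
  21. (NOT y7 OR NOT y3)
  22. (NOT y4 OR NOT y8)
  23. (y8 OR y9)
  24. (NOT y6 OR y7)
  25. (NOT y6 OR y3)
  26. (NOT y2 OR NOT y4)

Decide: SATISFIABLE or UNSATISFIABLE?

y3 = True:
  propagation gives y1=True, y8=True, y6=False; an empty clause results — contradiction.
y3 = False:
  propagation gives y10=False, y5=True, y7=True, y4=True; an empty clause results — contradiction.
Every branch closes, so no satisfying assignment exists.

UNSATISFIABLE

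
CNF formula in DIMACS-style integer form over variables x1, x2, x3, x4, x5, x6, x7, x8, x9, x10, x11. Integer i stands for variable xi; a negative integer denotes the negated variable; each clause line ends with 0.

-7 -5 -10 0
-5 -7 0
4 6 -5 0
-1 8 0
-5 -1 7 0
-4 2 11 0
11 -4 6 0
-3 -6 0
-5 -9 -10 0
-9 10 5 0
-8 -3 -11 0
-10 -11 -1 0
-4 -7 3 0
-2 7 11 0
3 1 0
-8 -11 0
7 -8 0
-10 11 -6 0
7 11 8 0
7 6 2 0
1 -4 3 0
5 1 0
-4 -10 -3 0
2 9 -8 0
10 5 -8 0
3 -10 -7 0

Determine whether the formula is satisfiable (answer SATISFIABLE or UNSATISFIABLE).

SATISFIABLE

Try x1 = True.
  then x8 is forced to True.
  then x11 is forced to False.
  then x7 is forced to True.
  then x5 is forced to False.
  then x10 is forced to True.
  then x6 is forced to False.
  then x4 is forced to False.
  then x3 is forced to True.
Set x2 = True and propagate.
x9 is now unconstrained; take x9 = False.
Every clause has at least one true literal under this assignment.
So x1=T, x2=T, x3=T, x4=F, x5=F, x6=F, x7=T, x8=T, x9=F, x10=T, x11=F is a satisfying assignment.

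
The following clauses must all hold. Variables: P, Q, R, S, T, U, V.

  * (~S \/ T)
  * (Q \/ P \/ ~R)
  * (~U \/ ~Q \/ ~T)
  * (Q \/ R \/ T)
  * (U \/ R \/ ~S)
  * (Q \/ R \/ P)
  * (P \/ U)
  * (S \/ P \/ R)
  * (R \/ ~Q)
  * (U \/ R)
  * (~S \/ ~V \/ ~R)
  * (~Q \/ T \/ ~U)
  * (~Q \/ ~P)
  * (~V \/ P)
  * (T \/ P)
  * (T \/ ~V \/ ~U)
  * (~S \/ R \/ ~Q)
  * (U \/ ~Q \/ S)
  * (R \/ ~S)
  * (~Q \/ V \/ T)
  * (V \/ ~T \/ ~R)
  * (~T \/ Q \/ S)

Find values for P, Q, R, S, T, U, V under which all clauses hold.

P=True, Q=False, R=True, S=False, T=False, U=False, V=False

Check each clause:
  1. (~S \/ T) — ~S is true.
  2. (Q \/ ~R \/ P) — P is true.
  3. (~Q \/ ~U \/ ~T) — ~U is true.
  4. (T \/ Q \/ R) — R is true.
  5. (U \/ ~S \/ R) — R is true.
  6. (Q \/ R \/ P) — P is true.
  7. (P \/ U) — P is true.
  8. (P \/ S \/ R) — P is true.
  9. (~Q \/ R) — R is true.
  10. (U \/ R) — R is true.
  11. (~R \/ ~S \/ ~V) — ~V is true.
  12. (~Q \/ ~U \/ T) — ~U is true.
  13. (~Q \/ ~P) — ~Q is true.
  14. (~V \/ P) — ~V is true.
  15. (T \/ P) — P is true.
  16. (~V \/ T \/ ~U) — ~V is true.
  17. (~S \/ R \/ ~Q) — R is true.
  18. (U \/ S \/ ~Q) — ~Q is true.
  19. (~S \/ R) — R is true.
  20. (V \/ ~Q \/ T) — ~Q is true.
  21. (~T \/ V \/ ~R) — ~T is true.
  22. (Q \/ ~T \/ S) — ~T is true.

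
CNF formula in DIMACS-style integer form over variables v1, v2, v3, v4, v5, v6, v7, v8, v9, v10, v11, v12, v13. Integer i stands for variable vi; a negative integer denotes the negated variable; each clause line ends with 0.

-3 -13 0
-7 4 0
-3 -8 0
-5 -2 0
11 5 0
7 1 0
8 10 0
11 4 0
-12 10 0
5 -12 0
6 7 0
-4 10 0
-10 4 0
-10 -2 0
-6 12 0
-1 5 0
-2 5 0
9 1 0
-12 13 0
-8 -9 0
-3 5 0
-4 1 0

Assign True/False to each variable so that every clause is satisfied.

v2 occurs only negated in the remaining clauses — set v2 = False.
Pure literal: v3 appears only negated; assign v3 = False.
Try v1 = True.
  then v5 is forced to True.
For the remaining variables, v4 = True, v6 = True, v7 = True, v8 = False, v9 = False, v10 = True, v11 = False, v12 = True, v13 = True works.
Every clause has at least one true literal under this assignment.

v1=True, v2=False, v3=False, v4=True, v5=True, v6=True, v7=True, v8=False, v9=False, v10=True, v11=False, v12=True, v13=True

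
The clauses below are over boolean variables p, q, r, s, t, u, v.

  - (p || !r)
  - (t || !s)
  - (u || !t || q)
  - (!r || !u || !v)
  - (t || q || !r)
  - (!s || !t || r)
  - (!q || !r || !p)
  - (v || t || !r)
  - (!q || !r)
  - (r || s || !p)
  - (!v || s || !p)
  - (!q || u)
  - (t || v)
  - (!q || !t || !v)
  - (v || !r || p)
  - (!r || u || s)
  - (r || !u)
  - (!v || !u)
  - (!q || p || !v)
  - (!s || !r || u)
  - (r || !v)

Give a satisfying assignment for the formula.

Branch on p: take p = True.
Set q = False and propagate.
Branch on r: take r = True.
  then t is forced to True.
  then u is forced to True.
  then v is forced to False.
s is now unconstrained; take s = False.
Every clause has at least one true literal under this assignment.

p=1, q=0, r=1, s=0, t=1, u=1, v=0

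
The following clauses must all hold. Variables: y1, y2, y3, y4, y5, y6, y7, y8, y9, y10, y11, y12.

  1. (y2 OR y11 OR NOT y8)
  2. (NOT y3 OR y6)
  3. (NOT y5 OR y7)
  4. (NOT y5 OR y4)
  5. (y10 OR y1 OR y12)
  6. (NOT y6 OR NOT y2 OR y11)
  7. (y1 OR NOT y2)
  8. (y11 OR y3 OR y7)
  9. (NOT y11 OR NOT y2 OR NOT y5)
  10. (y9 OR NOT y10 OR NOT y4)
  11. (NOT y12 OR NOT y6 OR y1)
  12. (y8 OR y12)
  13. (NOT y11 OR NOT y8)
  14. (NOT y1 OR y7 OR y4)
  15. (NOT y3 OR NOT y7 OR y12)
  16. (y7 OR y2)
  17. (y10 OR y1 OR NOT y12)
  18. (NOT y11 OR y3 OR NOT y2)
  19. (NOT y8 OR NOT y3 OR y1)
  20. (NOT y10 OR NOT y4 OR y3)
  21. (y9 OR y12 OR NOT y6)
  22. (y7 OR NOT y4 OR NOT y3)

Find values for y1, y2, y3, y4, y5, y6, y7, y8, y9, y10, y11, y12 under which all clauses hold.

y1=T, y2=F, y3=F, y4=T, y5=F, y6=F, y7=T, y8=F, y9=T, y10=F, y11=F, y12=T

y5 occurs only negated in the remaining clauses — set y5 = False.
Pure literal: y9 appears only positively; assign y9 = True.
Set y1 = True and propagate.
The remaining clauses are satisfied by y2 = False, y3 = False, y4 = True, y6 = False, y7 = True, y8 = False, y10 = False, y11 = False, y12 = True.
Check each clause:
  1. (y2 OR y11 OR NOT y8) — NOT y8 is true.
  2. (NOT y3 OR y6) — NOT y3 is true.
  3. (NOT y5 OR y7) — NOT y5 is true.
  4. (NOT y5 OR y4) — NOT y5 is true.
  5. (y12 OR y10 OR y1) — y1 is true.
  6. (y11 OR NOT y6 OR NOT y2) — NOT y6 is true.
  7. (NOT y2 OR y1) — y1 is true.
  8. (y3 OR y11 OR y7) — y7 is true.
  9. (NOT y5 OR NOT y2 OR NOT y11) — NOT y5 is true.
  10. (NOT y4 OR y9 OR NOT y10) — y9 is true.
  11. (NOT y12 OR NOT y6 OR y1) — y1 is true.
  12. (y8 OR y12) — y12 is true.
  13. (NOT y8 OR NOT y11) — NOT y8 is true.
  14. (NOT y1 OR y4 OR y7) — y4 is true.
  15. (NOT y3 OR y12 OR NOT y7) — y12 is true.
  16. (y7 OR y2) — y7 is true.
  17. (NOT y12 OR y10 OR y1) — y1 is true.
  18. (NOT y11 OR y3 OR NOT y2) — NOT y11 is true.
  19. (y1 OR NOT y8 OR NOT y3) — NOT y8 is true.
  20. (y3 OR NOT y4 OR NOT y10) — NOT y10 is true.
  21. (y9 OR NOT y6 OR y12) — y9 is true.
  22. (NOT y4 OR NOT y3 OR y7) — NOT y3 is true.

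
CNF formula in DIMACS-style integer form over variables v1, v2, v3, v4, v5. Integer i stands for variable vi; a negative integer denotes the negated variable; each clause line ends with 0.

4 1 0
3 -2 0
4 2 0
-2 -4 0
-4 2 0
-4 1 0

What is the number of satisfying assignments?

The models are:
  v1=1 v2=1 v3=1 v4=0 v5=0
  v1=1 v2=1 v3=1 v4=0 v5=1
That's 2 in total.

2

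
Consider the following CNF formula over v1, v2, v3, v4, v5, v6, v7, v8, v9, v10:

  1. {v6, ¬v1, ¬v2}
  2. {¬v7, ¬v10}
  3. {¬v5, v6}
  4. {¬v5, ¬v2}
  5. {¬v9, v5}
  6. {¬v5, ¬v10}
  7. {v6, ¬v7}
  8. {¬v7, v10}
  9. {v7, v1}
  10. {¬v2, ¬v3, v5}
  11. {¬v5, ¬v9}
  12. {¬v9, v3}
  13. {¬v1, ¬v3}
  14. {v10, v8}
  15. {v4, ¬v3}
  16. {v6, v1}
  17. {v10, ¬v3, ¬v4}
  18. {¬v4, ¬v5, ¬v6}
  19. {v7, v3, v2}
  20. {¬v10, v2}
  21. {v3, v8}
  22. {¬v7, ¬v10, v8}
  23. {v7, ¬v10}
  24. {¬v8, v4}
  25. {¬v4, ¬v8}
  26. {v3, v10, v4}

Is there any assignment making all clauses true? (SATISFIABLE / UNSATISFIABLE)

v10 = True:
  propagation gives v7=False; an empty clause results — contradiction.
v10 = False:
  propagation gives v7=False, v1=True, v3=False, v9=False; an empty clause results — contradiction.
Every branch closes, so no satisfying assignment exists.

UNSATISFIABLE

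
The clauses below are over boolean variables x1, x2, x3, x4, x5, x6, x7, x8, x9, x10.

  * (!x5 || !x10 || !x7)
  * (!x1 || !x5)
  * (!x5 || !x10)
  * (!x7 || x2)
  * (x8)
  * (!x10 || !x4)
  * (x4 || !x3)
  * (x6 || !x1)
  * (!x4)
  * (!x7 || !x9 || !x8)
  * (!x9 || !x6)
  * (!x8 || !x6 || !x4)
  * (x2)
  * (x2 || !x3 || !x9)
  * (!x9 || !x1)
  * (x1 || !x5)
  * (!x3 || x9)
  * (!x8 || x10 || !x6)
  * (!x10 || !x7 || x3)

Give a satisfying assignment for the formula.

x1=False, x2=True, x3=False, x4=False, x5=False, x6=True, x7=False, x8=True, x9=False, x10=True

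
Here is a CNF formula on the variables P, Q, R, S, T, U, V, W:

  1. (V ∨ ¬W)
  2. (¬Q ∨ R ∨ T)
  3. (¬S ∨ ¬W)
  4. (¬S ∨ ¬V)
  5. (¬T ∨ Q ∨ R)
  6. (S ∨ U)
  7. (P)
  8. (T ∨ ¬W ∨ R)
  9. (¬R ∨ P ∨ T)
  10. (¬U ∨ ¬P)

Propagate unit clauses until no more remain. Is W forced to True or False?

(P) stands alone — P = True.
(¬U ∨ ¬P): since P = True, the clause reduces to (¬U). U = False.
(U ∨ S) with U = False leaves only S, so S = True.
(¬W ∨ ¬S) with S = True leaves only ¬W, so W = False.

False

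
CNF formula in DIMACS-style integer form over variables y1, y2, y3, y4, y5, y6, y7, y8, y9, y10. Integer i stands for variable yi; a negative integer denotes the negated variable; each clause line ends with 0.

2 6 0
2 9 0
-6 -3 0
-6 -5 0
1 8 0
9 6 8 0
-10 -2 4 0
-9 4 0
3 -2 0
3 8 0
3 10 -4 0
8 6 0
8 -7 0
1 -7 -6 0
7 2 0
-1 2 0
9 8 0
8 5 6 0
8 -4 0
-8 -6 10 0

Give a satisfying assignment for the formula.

y1 = False  y2 = True  y3 = True  y4 = True  y5 = False  y6 = False  y7 = False  y8 = True  y9 = True  y10 = False

Branch on y1: take y1 = False.
  then y8 is forced to True.
For the remaining variables, y2 = True, y3 = True, y4 = True, y5 = False, y6 = False, y7 = False, y9 = True, y10 = False works.
Every clause has at least one true literal under this assignment.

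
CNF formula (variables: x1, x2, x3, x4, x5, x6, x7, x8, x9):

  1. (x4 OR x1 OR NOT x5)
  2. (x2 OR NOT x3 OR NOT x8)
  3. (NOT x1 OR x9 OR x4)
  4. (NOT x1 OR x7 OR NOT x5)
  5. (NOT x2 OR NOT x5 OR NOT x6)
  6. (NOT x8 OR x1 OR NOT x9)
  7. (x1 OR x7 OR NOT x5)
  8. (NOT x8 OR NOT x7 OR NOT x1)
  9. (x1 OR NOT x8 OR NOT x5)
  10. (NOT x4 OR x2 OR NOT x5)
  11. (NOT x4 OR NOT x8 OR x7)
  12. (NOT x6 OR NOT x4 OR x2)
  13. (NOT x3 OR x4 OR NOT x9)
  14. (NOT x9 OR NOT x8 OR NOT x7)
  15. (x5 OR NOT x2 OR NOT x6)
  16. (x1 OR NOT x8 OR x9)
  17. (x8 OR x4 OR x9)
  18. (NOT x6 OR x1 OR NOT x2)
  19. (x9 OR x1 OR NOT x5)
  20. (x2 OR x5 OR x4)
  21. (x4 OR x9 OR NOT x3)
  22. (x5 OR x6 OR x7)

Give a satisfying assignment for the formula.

x1=False, x2=True, x3=True, x4=True, x5=False, x6=False, x7=True, x8=False, x9=False

Check each clause:
  1. (NOT x5 OR x4 OR x1) — NOT x5 is true.
  2. (NOT x3 OR NOT x8 OR x2) — NOT x8 is true.
  3. (NOT x1 OR x4 OR x9) — x4 is true.
  4. (NOT x1 OR NOT x5 OR x7) — NOT x5 is true.
  5. (NOT x2 OR NOT x6 OR NOT x5) — NOT x6 is true.
  6. (NOT x9 OR x1 OR NOT x8) — NOT x8 is true.
  7. (x1 OR NOT x5 OR x7) — NOT x5 is true.
  8. (NOT x8 OR NOT x1 OR NOT x7) — NOT x8 is true.
  9. (NOT x5 OR x1 OR NOT x8) — NOT x8 is true.
  10. (NOT x4 OR NOT x5 OR x2) — x2 is true.
  11. (NOT x4 OR NOT x8 OR x7) — NOT x8 is true.
  12. (x2 OR NOT x6 OR NOT x4) — x2 is true.
  13. (NOT x3 OR x4 OR NOT x9) — x4 is true.
  14. (NOT x8 OR NOT x9 OR NOT x7) — NOT x8 is true.
  15. (x5 OR NOT x2 OR NOT x6) — NOT x6 is true.
  16. (x9 OR NOT x8 OR x1) — NOT x8 is true.
  17. (x8 OR x4 OR x9) — x4 is true.
  18. (NOT x2 OR NOT x6 OR x1) — NOT x6 is true.
  19. (x1 OR NOT x5 OR x9) — NOT x5 is true.
  20. (x5 OR x4 OR x2) — x2 is true.
  21. (NOT x3 OR x4 OR x9) — x4 is true.
  22. (x5 OR x6 OR x7) — x7 is true.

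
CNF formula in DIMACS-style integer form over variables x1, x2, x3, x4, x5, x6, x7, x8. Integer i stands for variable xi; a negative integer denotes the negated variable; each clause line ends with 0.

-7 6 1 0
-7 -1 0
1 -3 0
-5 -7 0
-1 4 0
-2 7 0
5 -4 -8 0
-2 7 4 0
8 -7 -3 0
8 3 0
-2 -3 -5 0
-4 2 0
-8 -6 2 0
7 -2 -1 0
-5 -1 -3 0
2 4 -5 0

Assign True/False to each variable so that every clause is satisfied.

Branch on x1: take x1 = False.
  then x3 is forced to False.
  then x8 is forced to True.
Try x2 = True.
  then x7 is forced to True.
  then x6 is forced to True.
  then x5 is forced to False.
  then x4 is forced to False.

x1=False, x2=True, x3=False, x4=False, x5=False, x6=True, x7=True, x8=True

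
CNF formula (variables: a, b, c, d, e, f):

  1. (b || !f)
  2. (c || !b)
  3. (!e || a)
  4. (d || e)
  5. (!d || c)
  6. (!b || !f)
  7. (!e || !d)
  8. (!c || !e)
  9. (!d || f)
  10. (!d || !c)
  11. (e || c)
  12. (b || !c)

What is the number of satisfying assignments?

The models are:
  a=1 b=0 c=0 d=0 e=1 f=0
That's 1 in total.

1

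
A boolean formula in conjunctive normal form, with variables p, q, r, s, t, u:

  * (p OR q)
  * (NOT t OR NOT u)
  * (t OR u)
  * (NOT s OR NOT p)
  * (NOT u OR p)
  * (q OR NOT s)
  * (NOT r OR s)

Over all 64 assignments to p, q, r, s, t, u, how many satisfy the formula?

7

Satisfying assignments:
  p=0 q=1 r=0 s=0 t=1 u=0
  p=0 q=1 r=0 s=1 t=1 u=0
  p=0 q=1 r=1 s=1 t=1 u=0
  p=1 q=0 r=0 s=0 t=0 u=1
  p=1 q=0 r=0 s=0 t=1 u=0
  p=1 q=1 r=0 s=0 t=0 u=1
  p=1 q=1 r=0 s=0 t=1 u=0
Count: 7.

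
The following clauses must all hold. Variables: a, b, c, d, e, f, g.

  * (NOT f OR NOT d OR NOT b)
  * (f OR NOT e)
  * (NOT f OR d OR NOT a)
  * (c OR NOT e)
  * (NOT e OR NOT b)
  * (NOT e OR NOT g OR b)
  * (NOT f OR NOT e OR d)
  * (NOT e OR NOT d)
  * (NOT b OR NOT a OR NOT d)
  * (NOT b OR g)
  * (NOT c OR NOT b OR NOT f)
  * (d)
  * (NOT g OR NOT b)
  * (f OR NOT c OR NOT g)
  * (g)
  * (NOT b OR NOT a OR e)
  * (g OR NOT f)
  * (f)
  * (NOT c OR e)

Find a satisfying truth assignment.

(d) is a unit clause, so d = True.
The clause (NOT e) is unit: e must be False.
(g) is a unit clause, so g = True.
The clause (NOT b) is unit: b must be False.
The clause (f) is unit: f must be True.
(NOT c) is a unit clause, so c = False.
a is now unconstrained; take a = True.

a=1, b=0, c=0, d=1, e=0, f=1, g=1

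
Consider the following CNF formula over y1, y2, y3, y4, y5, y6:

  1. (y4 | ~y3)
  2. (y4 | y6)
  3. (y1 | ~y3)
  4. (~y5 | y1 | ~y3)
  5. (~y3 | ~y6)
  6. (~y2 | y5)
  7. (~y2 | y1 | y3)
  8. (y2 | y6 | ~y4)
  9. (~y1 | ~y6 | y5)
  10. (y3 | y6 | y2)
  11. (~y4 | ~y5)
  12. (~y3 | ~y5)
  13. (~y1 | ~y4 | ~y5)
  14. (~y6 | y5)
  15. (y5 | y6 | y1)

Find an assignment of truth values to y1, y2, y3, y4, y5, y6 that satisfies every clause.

y1=False, y2=False, y3=False, y4=False, y5=True, y6=True

Try y1 = False.
  then y3 is forced to False.
  then y2 is forced to False.
  then y6 is forced to True.
  then y5 is forced to True.
  then y4 is forced to False.
Every clause has at least one true literal under this assignment.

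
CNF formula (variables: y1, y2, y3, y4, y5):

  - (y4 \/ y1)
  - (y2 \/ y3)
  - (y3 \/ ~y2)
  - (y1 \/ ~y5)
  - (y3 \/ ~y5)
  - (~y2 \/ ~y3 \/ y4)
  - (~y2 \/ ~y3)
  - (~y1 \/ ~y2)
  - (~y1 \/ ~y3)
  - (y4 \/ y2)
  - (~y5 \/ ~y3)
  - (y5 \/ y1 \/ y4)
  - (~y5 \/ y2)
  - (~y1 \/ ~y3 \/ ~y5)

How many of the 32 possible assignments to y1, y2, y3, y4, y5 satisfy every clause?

The models are:
  y1=F y2=F y3=T y4=T y5=F
That's 1 in total.

1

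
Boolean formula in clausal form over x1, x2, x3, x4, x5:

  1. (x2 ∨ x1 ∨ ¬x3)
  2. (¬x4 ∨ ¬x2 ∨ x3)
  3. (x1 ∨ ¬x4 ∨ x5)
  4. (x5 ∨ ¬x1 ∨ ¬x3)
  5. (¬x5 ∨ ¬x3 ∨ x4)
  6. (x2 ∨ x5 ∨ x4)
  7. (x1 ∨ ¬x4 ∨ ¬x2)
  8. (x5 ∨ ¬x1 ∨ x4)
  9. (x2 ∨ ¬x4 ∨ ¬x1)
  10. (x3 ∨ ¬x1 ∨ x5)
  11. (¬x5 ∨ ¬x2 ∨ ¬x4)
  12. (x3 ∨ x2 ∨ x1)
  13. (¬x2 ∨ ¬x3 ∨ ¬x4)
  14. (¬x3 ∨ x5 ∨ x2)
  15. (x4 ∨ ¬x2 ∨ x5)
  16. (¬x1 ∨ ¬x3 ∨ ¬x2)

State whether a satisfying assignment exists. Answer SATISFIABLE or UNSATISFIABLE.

SATISFIABLE

Set x1 = True and propagate.
Set x2 = False and propagate.
  then x4 is forced to False.
  then x5 is forced to True.
  then x3 is forced to False.
So x1=True, x2=False, x3=False, x4=False, x5=True is a satisfying assignment.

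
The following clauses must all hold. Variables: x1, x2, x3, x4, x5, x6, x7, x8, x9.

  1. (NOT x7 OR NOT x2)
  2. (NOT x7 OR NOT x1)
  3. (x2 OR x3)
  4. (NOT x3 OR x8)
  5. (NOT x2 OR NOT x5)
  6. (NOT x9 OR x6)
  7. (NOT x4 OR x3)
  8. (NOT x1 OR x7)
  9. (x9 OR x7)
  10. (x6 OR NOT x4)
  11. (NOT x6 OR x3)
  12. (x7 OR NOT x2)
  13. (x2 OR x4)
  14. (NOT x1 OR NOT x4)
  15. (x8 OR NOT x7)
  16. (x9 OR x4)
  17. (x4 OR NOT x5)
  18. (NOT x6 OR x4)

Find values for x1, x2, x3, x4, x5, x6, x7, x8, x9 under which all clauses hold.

x1=F, x2=F, x3=T, x4=T, x5=F, x6=T, x7=F, x8=T, x9=T

Check each clause:
  1. (NOT x2 OR NOT x7) — NOT x7 is true.
  2. (NOT x7 OR NOT x1) — NOT x7 is true.
  3. (x2 OR x3) — x3 is true.
  4. (x8 OR NOT x3) — x8 is true.
  5. (NOT x5 OR NOT x2) — NOT x5 is true.
  6. (x6 OR NOT x9) — x6 is true.
  7. (x3 OR NOT x4) — x3 is true.
  8. (x7 OR NOT x1) — NOT x1 is true.
  9. (x9 OR x7) — x9 is true.
  10. (x6 OR NOT x4) — x6 is true.
  11. (NOT x6 OR x3) — x3 is true.
  12. (x7 OR NOT x2) — NOT x2 is true.
  13. (x2 OR x4) — x4 is true.
  14. (NOT x1 OR NOT x4) — NOT x1 is true.
  15. (x8 OR NOT x7) — x8 is true.
  16. (x4 OR x9) — x9 is true.
  17. (x4 OR NOT x5) — NOT x5 is true.
  18. (NOT x6 OR x4) — x4 is true.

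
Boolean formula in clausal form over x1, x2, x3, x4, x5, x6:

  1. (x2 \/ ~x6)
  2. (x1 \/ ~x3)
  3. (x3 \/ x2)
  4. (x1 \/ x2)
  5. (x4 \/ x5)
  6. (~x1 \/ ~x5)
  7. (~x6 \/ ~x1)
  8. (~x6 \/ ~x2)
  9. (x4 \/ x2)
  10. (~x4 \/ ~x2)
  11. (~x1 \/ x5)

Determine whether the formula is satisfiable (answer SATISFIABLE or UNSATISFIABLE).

SATISFIABLE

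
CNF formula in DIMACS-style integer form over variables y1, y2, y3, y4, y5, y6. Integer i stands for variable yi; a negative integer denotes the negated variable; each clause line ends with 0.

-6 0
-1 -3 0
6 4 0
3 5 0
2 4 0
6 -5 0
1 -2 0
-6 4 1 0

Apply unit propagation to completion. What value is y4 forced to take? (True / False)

True

(~y6) stands alone — y6 = False.
(y4 | y6) with y6 = False leaves only y4, so y4 = True.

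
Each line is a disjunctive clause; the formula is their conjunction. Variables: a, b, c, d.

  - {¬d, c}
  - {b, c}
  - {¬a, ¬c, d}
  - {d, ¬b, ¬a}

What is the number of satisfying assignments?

7

Satisfying assignments:
  a=0 b=0 c=1 d=0
  a=0 b=0 c=1 d=1
  a=0 b=1 c=0 d=0
  a=0 b=1 c=1 d=0
  a=0 b=1 c=1 d=1
  a=1 b=0 c=1 d=1
  a=1 b=1 c=1 d=1
Count: 7.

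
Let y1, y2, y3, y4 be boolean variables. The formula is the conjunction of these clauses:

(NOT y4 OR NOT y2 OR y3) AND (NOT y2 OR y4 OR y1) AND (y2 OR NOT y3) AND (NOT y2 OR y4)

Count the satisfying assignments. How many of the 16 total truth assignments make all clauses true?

6

The models are:
  y1=0 y2=0 y3=0 y4=0
  y1=0 y2=0 y3=0 y4=1
  y1=0 y2=1 y3=1 y4=1
  y1=1 y2=0 y3=0 y4=0
  y1=1 y2=0 y3=0 y4=1
  y1=1 y2=1 y3=1 y4=1
That's 6 in total.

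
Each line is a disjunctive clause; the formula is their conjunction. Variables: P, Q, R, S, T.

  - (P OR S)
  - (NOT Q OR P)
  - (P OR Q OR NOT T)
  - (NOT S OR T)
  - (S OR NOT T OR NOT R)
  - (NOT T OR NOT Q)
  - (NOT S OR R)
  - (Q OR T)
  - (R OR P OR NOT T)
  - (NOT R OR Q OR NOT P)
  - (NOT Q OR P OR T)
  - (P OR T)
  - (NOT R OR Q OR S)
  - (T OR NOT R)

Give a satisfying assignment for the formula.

P=True, Q=True, R=False, S=False, T=False

Check each clause:
  1. (S OR P) — P is true.
  2. (P OR NOT Q) — P is true.
  3. (P OR Q OR NOT T) — P is true.
  4. (NOT S OR T) — NOT S is true.
  5. (S OR NOT T OR NOT R) — NOT T is true.
  6. (NOT T OR NOT Q) — NOT T is true.
  7. (R OR NOT S) — NOT S is true.
  8. (T OR Q) — Q is true.
  9. (R OR P OR NOT T) — P is true.
  10. (NOT R OR Q OR NOT P) — Q is true.
  11. (P OR NOT Q OR T) — P is true.
  12. (P OR T) — P is true.
  13. (Q OR S OR NOT R) — Q is true.
  14. (NOT R OR T) — NOT R is true.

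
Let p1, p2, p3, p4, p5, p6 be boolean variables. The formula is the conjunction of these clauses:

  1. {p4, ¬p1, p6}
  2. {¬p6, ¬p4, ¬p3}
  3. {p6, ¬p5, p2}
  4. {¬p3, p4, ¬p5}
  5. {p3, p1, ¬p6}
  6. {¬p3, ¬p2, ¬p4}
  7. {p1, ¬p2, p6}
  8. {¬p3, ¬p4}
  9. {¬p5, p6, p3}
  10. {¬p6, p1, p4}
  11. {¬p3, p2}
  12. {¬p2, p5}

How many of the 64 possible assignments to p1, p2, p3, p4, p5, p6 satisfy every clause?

9

Case analysis on p3 and p6:
  p3=1, p6=1: a clause becomes empty — 0.
  p3=1, p6=0: a clause becomes empty — 0.
  p3=0, p6=1: p4 free; 3 ways for (p1,p2,p5) × 2^1 = 6.
  p3=0, p6=0: remaining (p1,p2,p4,p5) ∈ {(0,0,0,0); (0,0,1,0); (1,0,1,0)} — 3.
Total: 0 + 0 + 6 + 3 = 9.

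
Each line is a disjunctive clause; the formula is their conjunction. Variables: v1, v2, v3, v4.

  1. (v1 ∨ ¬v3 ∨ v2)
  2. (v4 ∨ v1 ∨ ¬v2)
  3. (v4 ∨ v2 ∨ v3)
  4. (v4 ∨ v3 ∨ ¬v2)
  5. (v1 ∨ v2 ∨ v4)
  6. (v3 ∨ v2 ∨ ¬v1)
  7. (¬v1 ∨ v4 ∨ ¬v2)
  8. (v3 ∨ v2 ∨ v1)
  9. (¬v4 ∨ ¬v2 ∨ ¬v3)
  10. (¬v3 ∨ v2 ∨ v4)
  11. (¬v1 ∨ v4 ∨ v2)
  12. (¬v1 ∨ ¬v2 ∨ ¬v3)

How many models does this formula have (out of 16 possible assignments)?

3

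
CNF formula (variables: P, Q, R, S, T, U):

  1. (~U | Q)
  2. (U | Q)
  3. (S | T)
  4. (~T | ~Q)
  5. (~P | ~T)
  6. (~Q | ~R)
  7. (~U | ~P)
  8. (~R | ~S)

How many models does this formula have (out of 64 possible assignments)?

Satisfying assignments:
  P=F Q=T R=F S=T T=F U=F
  P=F Q=T R=F S=T T=F U=T
  P=T Q=T R=F S=T T=F U=F
Count: 3.

3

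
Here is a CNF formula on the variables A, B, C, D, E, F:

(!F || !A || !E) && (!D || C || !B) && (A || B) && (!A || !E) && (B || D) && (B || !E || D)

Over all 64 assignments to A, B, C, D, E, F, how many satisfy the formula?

22

Split on B, then A.
  B=1, A=1: F free; 3 ways for (C,D,E) × 2^1 = 6.
  B=1, A=0: E, F free; 3 ways for (C,D) × 2^2 = 12.
  B=0, A=1: remaining (C,D,E,F) ∈ {(0,1,0,0); (0,1,0,1); (1,1,0,0); (1,1,0,1)} — 4.
  B=0, A=0: a clause becomes empty — 0.
Total: 6 + 12 + 4 + 0 = 22.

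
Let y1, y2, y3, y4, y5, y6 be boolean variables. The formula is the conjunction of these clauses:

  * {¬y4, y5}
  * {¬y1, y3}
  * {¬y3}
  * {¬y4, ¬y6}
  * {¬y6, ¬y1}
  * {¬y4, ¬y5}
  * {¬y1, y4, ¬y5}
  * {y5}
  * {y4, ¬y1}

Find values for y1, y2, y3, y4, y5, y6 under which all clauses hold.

Unit propagation: (¬y3) forces y3 = False.
The clause (¬y1) is unit: y1 must be False.
Unit propagation: (y5) forces y5 = True.
(¬y4) is a unit clause, so y4 = False.
y2, y6 are now unconstrained; take y2 = True, y6 = False.

y1=False, y2=True, y3=False, y4=False, y5=True, y6=False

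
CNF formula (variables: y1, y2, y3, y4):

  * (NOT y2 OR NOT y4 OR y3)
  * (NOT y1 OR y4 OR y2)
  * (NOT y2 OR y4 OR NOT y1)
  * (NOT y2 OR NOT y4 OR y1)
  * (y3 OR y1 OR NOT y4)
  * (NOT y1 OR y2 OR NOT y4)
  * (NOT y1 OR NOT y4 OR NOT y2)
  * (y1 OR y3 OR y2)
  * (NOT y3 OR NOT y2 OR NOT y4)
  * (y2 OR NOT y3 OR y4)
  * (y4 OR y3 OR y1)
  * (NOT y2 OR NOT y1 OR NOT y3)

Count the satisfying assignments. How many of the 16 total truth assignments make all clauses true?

2

Satisfying assignments:
  y1=F y2=F y3=T y4=T
  y1=F y2=T y3=T y4=F
That's 2 in total.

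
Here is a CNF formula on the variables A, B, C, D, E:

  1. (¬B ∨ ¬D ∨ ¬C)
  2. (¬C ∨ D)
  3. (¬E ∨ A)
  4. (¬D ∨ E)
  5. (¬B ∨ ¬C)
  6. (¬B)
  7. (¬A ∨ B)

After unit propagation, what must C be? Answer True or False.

False

(¬B) stands alone — B = False.
(¬A ∨ B): since B = False, the clause reduces to (¬A). A = False.
In (A ∨ ¬E), A is now false; ¬E must hold, so E = False.
(¬D ∨ E): since E = False, the clause reduces to (¬D). D = False.
In (¬C ∨ D), D is now false; ¬C must hold, so C = False.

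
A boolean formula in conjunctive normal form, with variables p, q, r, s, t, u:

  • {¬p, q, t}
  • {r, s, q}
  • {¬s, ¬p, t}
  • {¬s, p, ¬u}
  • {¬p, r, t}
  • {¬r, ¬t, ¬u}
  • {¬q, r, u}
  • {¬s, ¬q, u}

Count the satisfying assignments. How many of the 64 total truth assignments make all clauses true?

Split on p, then q.
  p=T, q=T: 5 of the 16 assignments to (r,s,t,u) work.
  p=T, q=F: remaining (r,s,t,u) ∈ {(F,T,T,F); (F,T,T,T); (T,F,T,F); (T,T,T,F)} — 4.
  p=F, q=T: 5 of the 16 assignments to (r,s,t,u) work.
  p=F, q=F: 7 of the 16 assignments to (r,s,t,u) work.
Total: 5 + 4 + 5 + 7 = 21.

21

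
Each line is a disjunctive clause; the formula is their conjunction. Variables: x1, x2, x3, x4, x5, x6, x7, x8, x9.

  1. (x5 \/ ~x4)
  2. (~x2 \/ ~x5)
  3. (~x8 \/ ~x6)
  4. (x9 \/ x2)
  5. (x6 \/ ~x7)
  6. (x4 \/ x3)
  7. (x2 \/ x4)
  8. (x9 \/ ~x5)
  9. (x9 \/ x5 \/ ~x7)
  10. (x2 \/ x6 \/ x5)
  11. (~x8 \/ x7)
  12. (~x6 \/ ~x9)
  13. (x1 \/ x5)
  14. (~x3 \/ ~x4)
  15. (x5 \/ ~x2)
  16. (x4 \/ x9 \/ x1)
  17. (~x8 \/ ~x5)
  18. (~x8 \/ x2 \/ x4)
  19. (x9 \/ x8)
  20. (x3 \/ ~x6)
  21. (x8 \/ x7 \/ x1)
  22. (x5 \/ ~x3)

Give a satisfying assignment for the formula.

x1=1, x2=0, x3=0, x4=1, x5=1, x6=0, x7=0, x8=0, x9=1

Pure literal: x1 appears only positively; assign x1 = True.
Set x2 = False and propagate.
  then x9 is forced to True.
  then x4 is forced to True.
  then x5 is forced to True.
  then x6 is forced to False.
  then x7 is forced to False.
  then x8 is forced to False.
  then x3 is forced to False.
Every clause has at least one true literal under this assignment.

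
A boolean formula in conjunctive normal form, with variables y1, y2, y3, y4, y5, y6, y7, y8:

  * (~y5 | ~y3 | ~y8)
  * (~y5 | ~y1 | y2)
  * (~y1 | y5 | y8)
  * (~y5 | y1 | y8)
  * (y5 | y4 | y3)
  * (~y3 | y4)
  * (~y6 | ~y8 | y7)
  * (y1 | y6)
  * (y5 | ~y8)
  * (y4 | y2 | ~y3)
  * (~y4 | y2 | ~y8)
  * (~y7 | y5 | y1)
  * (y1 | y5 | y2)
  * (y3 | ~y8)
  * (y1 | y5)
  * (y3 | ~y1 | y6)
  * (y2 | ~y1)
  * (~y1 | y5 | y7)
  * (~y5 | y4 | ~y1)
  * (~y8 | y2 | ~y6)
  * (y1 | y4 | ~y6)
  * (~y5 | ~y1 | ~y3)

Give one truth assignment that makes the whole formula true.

y1 = True, y2 = True, y3 = False, y4 = True, y5 = True, y6 = True, y7 = True, y8 = False

Check each clause:
  1. (~y8 | ~y5 | ~y3) — ~y8 is true.
  2. (~y1 | ~y5 | y2) — y2 is true.
  3. (y5 | ~y1 | y8) — y5 is true.
  4. (y8 | y1 | ~y5) — y1 is true.
  5. (y5 | y4 | y3) — y4 is true.
  6. (~y3 | y4) — y4 is true.
  7. (~y6 | y7 | ~y8) — ~y8 is true.
  8. (y6 | y1) — y1 is true.
  9. (~y8 | y5) — ~y8 is true.
  10. (y4 | y2 | ~y3) — y2 is true.
  11. (y2 | ~y4 | ~y8) — ~y8 is true.
  12. (y5 | ~y7 | y1) — y1 is true.
  13. (y2 | y1 | y5) — y1 is true.
  14. (~y8 | y3) — ~y8 is true.
  15. (y5 | y1) — y1 is true.
  16. (y3 | ~y1 | y6) — y6 is true.
  17. (y2 | ~y1) — y2 is true.
  18. (y7 | ~y1 | y5) — y5 is true.
  19. (~y5 | y4 | ~y1) — y4 is true.
  20. (~y6 | ~y8 | y2) — ~y8 is true.
  21. (y1 | y4 | ~y6) — y1 is true.
  22. (~y1 | ~y5 | ~y3) — ~y3 is true.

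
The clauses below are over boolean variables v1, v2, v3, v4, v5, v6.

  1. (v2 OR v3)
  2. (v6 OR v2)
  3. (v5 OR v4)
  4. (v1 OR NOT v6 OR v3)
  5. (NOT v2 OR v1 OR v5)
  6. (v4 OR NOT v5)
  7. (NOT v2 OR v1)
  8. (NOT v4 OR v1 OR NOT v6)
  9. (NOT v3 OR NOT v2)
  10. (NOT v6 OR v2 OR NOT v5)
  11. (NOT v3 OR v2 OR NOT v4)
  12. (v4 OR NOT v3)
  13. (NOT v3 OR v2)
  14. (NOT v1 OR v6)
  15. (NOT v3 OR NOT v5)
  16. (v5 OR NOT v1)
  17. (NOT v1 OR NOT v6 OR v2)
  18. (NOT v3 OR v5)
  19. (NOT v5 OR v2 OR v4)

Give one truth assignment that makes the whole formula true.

v1=True, v2=True, v3=False, v4=True, v5=True, v6=True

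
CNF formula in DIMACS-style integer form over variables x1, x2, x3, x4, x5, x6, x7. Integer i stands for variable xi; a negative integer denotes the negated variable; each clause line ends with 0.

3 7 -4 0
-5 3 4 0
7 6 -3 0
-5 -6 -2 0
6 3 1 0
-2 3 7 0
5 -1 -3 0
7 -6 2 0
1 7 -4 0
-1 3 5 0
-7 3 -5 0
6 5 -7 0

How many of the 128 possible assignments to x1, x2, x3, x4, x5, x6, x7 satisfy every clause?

21

Split on x3, then x7.
  x3=T, x7=T: x4 free; 8 ways for (x1,x2,x5,x6) × 2^1 = 16.
  x3=T, x7=F: remaining (x1,x2,x4,x5,x6) ∈ {(F,T,F,F,T)} — 1.
  x3=F, x7=T: remaining (x1,x2,x4,x5,x6) ∈ {(F,F,F,F,T); (F,F,T,F,T); (F,T,F,F,T); (F,T,T,F,T)} — 4.
  x3=F, x7=F: a clause becomes empty — 0.
Total: 16 + 1 + 4 + 0 = 21.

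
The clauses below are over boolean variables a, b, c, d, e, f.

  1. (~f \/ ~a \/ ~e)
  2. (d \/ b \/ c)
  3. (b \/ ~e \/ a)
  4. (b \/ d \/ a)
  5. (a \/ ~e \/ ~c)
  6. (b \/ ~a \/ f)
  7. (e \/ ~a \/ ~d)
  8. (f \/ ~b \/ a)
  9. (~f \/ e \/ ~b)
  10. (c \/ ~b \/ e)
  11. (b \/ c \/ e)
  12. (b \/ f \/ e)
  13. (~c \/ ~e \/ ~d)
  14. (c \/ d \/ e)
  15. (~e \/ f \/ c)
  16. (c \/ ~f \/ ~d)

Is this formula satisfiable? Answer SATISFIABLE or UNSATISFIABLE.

Branch on a: take a = False.
The remaining clauses are satisfied by b = False, c = True, d = True, e = False, f = True.
Every clause has at least one true literal under this assignment.
So a=F, b=F, c=T, d=T, e=F, f=T is a satisfying assignment.

SATISFIABLE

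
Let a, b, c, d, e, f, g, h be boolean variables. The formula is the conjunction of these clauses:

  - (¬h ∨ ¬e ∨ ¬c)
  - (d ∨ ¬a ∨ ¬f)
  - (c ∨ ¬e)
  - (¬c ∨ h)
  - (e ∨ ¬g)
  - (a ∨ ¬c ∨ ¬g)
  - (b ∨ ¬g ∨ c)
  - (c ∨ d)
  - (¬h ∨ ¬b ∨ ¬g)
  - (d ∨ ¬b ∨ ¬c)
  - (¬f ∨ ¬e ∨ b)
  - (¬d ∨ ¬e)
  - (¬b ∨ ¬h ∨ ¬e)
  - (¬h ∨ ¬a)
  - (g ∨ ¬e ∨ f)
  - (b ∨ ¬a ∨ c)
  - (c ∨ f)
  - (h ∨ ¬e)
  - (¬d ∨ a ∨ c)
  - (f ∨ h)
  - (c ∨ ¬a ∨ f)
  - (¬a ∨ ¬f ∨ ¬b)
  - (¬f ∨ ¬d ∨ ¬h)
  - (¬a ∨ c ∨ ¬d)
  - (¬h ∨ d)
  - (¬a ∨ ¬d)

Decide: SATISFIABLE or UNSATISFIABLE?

Branch on a: take a = False.
The remaining clauses are satisfied by b = False, c = True, d = True, e = False, f = False, g = False, h = True.
So a=F, b=F, c=T, d=T, e=F, f=F, g=F, h=T is a satisfying assignment.

SATISFIABLE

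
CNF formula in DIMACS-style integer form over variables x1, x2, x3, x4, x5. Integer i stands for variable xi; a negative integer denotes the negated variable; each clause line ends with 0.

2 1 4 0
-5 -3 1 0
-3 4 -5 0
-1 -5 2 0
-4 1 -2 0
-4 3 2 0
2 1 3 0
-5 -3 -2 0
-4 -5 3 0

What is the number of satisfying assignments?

12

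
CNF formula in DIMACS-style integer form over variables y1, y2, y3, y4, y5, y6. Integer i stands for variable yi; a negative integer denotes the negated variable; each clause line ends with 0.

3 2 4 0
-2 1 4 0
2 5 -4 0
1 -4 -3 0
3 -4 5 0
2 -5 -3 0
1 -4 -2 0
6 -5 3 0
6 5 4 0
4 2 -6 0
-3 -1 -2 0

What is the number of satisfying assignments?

5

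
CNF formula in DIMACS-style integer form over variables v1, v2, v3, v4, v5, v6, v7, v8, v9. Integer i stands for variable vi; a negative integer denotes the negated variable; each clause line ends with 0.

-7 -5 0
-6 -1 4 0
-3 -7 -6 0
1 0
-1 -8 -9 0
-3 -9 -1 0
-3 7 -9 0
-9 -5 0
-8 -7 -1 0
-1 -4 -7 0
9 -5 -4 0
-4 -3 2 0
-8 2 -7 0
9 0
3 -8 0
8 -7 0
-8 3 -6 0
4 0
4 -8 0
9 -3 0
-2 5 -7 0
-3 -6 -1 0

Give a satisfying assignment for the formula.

Unit propagation: (v1) forces v1 = True.
The clause (v9) is unit: v9 must be True.
(~v8) is a unit clause, so v8 = False.
The clause (~v3) is unit: v3 must be False.
The clause (~v5) is unit: v5 must be False.
Unit propagation: (~v7) forces v7 = False.
The clause (v4) is unit: v4 must be True.
v2, v6 are now unconstrained; take v2 = False, v6 = False.
Check each clause:
  1. (~v7 \/ ~v5) — ~v7 is true.
  2. (~v6 \/ ~v1 \/ v4) — ~v6 is true.
  3. (~v6 \/ ~v7 \/ ~v3) — ~v7 is true.
  4. (v1) — v1 is true.
  5. (~v1 \/ ~v9 \/ ~v8) — ~v8 is true.
  6. (~v9 \/ ~v1 \/ ~v3) — ~v3 is true.
  7. (~v3 \/ ~v9 \/ v7) — ~v3 is true.
  8. (~v9 \/ ~v5) — ~v5 is true.
  9. (~v8 \/ ~v7 \/ ~v1) — ~v8 is true.
  10. (~v1 \/ ~v4 \/ ~v7) — ~v7 is true.
  11. (~v5 \/ v9 \/ ~v4) — v9 is true.
  12. (~v4 \/ ~v3 \/ v2) — ~v3 is true.
  13. (~v8 \/ v2 \/ ~v7) — ~v8 is true.
  14. (v9) — v9 is true.
  15. (~v8 \/ v3) — ~v8 is true.
  16. (~v7 \/ v8) — ~v7 is true.
  17. (~v6 \/ ~v8 \/ v3) — ~v8 is true.
  18. (v4) — v4 is true.
  19. (~v8 \/ v4) — ~v8 is true.
  20. (~v3 \/ v9) — v9 is true.
  21. (v5 \/ ~v7 \/ ~v2) — ~v7 is true.
  22. (~v1 \/ ~v3 \/ ~v6) — ~v6 is true.

v1=T, v2=F, v3=F, v4=T, v5=F, v6=F, v7=F, v8=F, v9=T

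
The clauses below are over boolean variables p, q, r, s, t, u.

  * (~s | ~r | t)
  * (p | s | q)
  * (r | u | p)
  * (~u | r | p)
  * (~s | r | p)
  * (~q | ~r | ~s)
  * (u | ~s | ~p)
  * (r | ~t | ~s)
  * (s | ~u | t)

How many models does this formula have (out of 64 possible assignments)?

20

Case analysis on s and r:
  s=T, r=T: remaining (p,q,t,u) ∈ {(F,F,T,F); (F,F,T,T); (T,F,T,T)} — 3.
  s=T, r=F: remaining (p,q,t,u) ∈ {(T,F,F,T); (T,T,F,T)} — 2.
  s=F, r=T: 9 of the 16 assignments to (p,q,t,u) work.
  s=F, r=F: q free; 3 ways for (p,t,u) × 2^1 = 6.
Total: 3 + 2 + 9 + 6 = 20.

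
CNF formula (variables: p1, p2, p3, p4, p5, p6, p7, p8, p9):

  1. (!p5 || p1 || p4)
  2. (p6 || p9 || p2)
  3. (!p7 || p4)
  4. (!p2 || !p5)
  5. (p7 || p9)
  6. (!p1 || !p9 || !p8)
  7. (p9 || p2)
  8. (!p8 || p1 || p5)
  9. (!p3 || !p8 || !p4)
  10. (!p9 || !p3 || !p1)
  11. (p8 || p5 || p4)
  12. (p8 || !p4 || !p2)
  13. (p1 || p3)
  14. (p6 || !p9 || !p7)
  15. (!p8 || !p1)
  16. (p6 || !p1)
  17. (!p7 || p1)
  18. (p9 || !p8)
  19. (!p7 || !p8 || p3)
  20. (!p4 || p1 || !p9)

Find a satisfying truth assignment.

p1=True, p2=False, p3=False, p4=True, p5=False, p6=True, p7=True, p8=False, p9=True

Check each clause:
  1. (!p5 || p1 || p4) — p1 is true.
  2. (p9 || p2 || p6) — p9 is true.
  3. (p4 || !p7) — p4 is true.
  4. (!p2 || !p5) — !p5 is true.
  5. (p9 || p7) — p9 is true.
  6. (!p1 || !p8 || !p9) — !p8 is true.
  7. (p2 || p9) — p9 is true.
  8. (p1 || !p8 || p5) — !p8 is true.
  9. (!p4 || !p8 || !p3) — !p8 is true.
  10. (!p3 || !p1 || !p9) — !p3 is true.
  11. (p8 || p5 || p4) — p4 is true.
  12. (!p2 || !p4 || p8) — !p2 is true.
  13. (p3 || p1) — p1 is true.
  14. (p6 || !p9 || !p7) — p6 is true.
  15. (!p1 || !p8) — !p8 is true.
  16. (p6 || !p1) — p6 is true.
  17. (!p7 || p1) — p1 is true.
  18. (!p8 || p9) — !p8 is true.
  19. (p3 || !p8 || !p7) — !p8 is true.
  20. (p1 || !p4 || !p9) — p1 is true.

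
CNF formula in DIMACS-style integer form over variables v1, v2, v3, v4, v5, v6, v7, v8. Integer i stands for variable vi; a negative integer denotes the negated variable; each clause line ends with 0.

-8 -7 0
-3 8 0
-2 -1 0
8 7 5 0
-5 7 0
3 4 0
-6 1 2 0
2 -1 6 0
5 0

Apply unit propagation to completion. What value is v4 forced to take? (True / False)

True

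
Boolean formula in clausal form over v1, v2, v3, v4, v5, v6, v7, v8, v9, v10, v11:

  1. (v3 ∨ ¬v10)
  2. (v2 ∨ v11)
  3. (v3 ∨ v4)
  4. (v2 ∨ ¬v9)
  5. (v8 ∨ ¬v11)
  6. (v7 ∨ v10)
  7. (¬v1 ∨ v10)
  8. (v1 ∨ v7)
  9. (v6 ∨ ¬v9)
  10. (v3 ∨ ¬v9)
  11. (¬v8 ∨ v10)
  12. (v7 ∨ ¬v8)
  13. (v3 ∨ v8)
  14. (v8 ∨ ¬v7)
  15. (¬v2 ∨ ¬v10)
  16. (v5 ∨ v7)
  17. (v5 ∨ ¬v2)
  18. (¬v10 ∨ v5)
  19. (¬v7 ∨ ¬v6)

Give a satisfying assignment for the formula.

v1=True  v2=False  v3=True  v4=True  v5=True  v6=False  v7=True  v8=True  v9=False  v10=True  v11=True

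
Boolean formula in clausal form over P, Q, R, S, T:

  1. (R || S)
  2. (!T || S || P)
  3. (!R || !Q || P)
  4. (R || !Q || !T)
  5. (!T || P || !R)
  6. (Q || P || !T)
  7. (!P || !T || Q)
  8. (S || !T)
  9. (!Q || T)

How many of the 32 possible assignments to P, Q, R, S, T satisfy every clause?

Satisfying assignments:
  P=0 Q=0 R=0 S=1 T=0
  P=0 Q=0 R=1 S=0 T=0
  P=0 Q=0 R=1 S=1 T=0
  P=1 Q=0 R=0 S=1 T=0
  P=1 Q=0 R=1 S=0 T=0
  P=1 Q=0 R=1 S=1 T=0
  P=1 Q=1 R=1 S=1 T=1
That's 7 in total.

7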